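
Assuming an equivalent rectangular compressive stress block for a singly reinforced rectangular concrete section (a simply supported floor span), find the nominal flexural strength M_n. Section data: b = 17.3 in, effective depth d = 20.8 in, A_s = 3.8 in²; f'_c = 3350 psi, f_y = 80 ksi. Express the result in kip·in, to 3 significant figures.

M_n ≈ 5390 kip·in

T = A_s f_y = 3.8 × 80 = 304 kips.
a = T/(0.85 f'_c b) = 304/(0.85 × 3.35 × 17.3) = 6.171 in.
M_n = T(d − a/2) = 304 × (20.8 − 3.0855) = 5385.2 kip·in.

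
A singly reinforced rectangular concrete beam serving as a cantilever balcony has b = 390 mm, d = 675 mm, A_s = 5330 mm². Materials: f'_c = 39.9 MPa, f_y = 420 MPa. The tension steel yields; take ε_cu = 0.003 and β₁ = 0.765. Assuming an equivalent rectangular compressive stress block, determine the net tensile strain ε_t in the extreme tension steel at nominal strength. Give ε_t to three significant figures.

ε_t ≈ 0.00615

a = A_s f_y/(0.85 f'_c b) = 169.25 mm.
β₁ = 0.765, so c = a/β₁ = 169.25/0.765 = 221.24 mm.
From the linear strain diagram with ε_cu = 0.003: ε_t = 0.003 (d − c)/c = 0.003 × (675 − 221.24)/221.24 = 0.00615.
Since ε_t ≥ 0.005, the section is tension-controlled.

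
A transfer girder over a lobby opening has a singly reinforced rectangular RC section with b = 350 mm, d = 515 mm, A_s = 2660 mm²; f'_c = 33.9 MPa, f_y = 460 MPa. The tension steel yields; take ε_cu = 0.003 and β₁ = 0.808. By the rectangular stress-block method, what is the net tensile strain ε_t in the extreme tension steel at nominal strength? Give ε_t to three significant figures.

a = A_s f_y/(0.85 f'_c b) = 121.33 mm.
β₁ = 0.808, so c = a/β₁ = 121.33/0.808 = 150.16 mm.
From the linear strain diagram with ε_cu = 0.003: ε_t = 0.003 (d − c)/c = 0.003 × (515 − 150.16)/150.16 = 0.00729.
Since ε_t ≥ 0.005, the section is tension-controlled.

ε_t ≈ 0.00729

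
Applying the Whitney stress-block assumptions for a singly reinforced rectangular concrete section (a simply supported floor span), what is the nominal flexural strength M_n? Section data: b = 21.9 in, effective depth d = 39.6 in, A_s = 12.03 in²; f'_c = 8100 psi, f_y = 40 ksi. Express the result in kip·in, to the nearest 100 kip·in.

M_n ≈ 18300 kip·in

T = A_s f_y = 12.03 × 40 = 481.2 kips.
a = T/(0.85 f'_c b) = 481.2/(0.85 × 8.1 × 21.9) = 3.191 in.
M_n = T(d − a/2) = 481.2 × (39.6 − 1.5955) = 18287.8 kip·in.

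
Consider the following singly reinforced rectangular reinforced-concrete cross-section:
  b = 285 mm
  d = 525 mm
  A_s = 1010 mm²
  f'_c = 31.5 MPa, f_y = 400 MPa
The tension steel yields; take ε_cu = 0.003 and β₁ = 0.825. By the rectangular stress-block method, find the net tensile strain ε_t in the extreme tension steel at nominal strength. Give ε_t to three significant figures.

ε_t ≈ 0.0215

a = A_s f_y/(0.85 f'_c b) = 52.94 mm.
β₁ = 0.825, so c = a/β₁ = 52.94/0.825 = 64.17 mm.
From the linear strain diagram with ε_cu = 0.003: ε_t = 0.003 (d − c)/c = 0.003 × (525 − 64.17)/64.17 = 0.0215.
Since ε_t ≥ 0.005, the section is tension-controlled.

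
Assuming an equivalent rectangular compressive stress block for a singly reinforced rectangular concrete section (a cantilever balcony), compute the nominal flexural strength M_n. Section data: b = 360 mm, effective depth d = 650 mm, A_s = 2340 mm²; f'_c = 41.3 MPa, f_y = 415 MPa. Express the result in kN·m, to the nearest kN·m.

T = A_s f_y = 2340 × 415 = 971100 N = 971.1 kN.
From C = T: a = T/(0.85 f'_c b) = 971100/(0.85 × 41.3 × 360) = 76.84 mm.
M_n = T(d − a/2) = 971.1 kN × (650 − 38.42) mm = 593.91 kN·m.

M_n ≈ 594 kN·m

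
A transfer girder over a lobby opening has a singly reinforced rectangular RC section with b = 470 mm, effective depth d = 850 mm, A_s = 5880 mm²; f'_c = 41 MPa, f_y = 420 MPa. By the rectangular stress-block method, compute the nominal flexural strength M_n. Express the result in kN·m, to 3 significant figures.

T = A_s f_y = 5880 × 420 = 2469600 N = 2469.6 kN.
From C = T: a = T/(0.85 f'_c b) = 2469600/(0.85 × 41 × 470) = 150.77 mm.
M_n = T(d − a/2) = 2469.6 kN × (850 − 75.385) mm = 1912.99 kN·m.

M_n ≈ 1910 kN·m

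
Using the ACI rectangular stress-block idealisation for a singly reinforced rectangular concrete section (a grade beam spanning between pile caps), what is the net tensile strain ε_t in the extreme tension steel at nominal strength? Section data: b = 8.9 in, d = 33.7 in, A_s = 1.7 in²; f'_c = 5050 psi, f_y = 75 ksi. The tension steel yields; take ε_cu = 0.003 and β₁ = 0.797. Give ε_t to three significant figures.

a = A_s f_y/(0.85 f'_c b) = 3.337 in.
β₁ = 0.797, so c = a/β₁ = 3.337/0.797 = 4.187 in.
From the linear strain diagram with ε_cu = 0.003: ε_t = 0.003 (d − c)/c = 0.003 × (33.7 − 4.187)/4.187 = 0.0211.
Since ε_t ≥ 0.005, the section is tension-controlled.

ε_t ≈ 0.0211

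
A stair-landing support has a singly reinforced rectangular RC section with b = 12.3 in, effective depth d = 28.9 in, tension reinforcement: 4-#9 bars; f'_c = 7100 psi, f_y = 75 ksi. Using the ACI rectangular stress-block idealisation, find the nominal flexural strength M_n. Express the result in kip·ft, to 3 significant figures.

M_n ≈ 672 kip·ft

A_s = 4 × 1 = 4 in².
T = A_s f_y = 4 × 75 = 300 kips.
a = T/(0.85 f'_c b) = 300/(0.85 × 7.1 × 12.3) = 4.041 in.
M_n = T(d − a/2) = 300 × (28.9 − 2.0205) = 8063.9 kip·in = 8063.9/12 = 671.99 kip·ft.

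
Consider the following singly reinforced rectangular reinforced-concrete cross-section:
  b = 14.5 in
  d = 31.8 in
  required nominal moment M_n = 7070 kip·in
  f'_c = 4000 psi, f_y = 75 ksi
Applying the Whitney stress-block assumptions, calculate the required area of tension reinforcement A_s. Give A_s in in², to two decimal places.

A_s ≈ 3.21 in²

From M_n = 0.85 f'_c a b (d − a/2):
a = d − √(d² − 2M_n/(0.85 f'_c b)) = 31.8 − √(31.8² − 2 × 7070/(0.85 × 4 × 14.5)) = 4.885 in.
A_s = 0.85 f'_c a b / f_y = 0.85 × 4 × 4.885 × 14.5 / 75 = 3.211 in².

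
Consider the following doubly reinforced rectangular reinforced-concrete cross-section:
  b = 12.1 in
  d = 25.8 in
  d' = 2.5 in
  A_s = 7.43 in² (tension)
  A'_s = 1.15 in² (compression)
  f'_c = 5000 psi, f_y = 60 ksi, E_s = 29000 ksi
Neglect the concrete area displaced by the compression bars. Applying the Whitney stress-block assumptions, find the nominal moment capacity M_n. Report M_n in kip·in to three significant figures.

M_n ≈ 9950 kip·in

Assume both steels yield.
a = (A_s − A'_s) f_y/(0.85 f'_c b) = (7.43 − 1.15) × 60/(0.85 × 5 × 12.1) = 7.327 in.
c = a/β₁ = 7.327/0.8 = 9.159 in; ε'_s = 0.003(c − d')/c = 0.0022 ≥ ε_y = 0.0021, so the compression steel yields.
M_n = (A_s − A'_s) f_y (d − a/2) + A'_s f_y (d − d') = 376.8 × (25.8 − 3.6635) + 69 × (25.8 − 2.5) = 8341.0 + 1607.7 = 9948.7 kip·in.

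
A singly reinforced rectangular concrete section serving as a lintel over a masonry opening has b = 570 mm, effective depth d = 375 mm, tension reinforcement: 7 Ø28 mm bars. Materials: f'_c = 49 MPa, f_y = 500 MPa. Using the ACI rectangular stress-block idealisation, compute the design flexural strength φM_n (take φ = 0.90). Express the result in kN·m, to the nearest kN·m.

A_s = 7 × 616 = 4312 mm².
T = A_s f_y = 4312 × 500 = 2156000 N = 2156 kN.
From C = T: a = T/(0.85 f'_c b) = 2156000/(0.85 × 49 × 570) = 90.82 mm.
M_n = T(d − a/2) = 2156 kN × (375 − 45.41) mm = 710.60 kN·m.
φM_n = 0.90 × 710.60 = 639.54 kN·m.

φM_n ≈ 640 kN·m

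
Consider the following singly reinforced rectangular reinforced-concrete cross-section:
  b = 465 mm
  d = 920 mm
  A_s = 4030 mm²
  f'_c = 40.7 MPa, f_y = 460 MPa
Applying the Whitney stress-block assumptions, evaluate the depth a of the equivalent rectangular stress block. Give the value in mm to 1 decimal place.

T = A_s f_y = 4030 × 460 = 1853800 N = 1853.8 kN.
Setting C = 0.85 f'_c a b equal to T: a = 1853800/(0.85 × 40.7 × 465) = 115.2 mm.

a ≈ 115.2 mm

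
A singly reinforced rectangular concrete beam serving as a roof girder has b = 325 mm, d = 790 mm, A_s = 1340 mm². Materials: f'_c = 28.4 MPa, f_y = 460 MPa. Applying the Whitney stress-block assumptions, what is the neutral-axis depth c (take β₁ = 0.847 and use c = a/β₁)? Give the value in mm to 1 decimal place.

c ≈ 92.8 mm

T = A_s f_y = 1340 × 460 = 616400 N = 616.4 kN.
Setting C = 0.85 f'_c a b equal to T: a = 616400/(0.85 × 28.4 × 325) = 78.567 mm.
With β₁ = 0.847, c = a/β₁ = 78.567/0.847 = 92.8 mm.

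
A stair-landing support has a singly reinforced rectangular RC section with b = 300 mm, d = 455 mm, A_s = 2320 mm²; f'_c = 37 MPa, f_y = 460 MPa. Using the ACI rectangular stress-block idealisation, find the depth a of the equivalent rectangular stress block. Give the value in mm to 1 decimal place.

T = A_s f_y = 2320 × 460 = 1067200 N = 1067.2 kN.
Setting C = 0.85 f'_c a b equal to T: a = 1067200/(0.85 × 37 × 300) = 113.1 mm.

a ≈ 113.1 mm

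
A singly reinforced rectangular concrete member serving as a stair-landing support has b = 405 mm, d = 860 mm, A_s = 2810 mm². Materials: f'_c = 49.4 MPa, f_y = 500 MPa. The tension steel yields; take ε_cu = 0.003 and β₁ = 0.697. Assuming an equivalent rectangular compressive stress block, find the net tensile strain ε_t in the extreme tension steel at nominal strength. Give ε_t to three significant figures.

ε_t ≈ 0.0188

a = A_s f_y/(0.85 f'_c b) = 82.62 mm.
β₁ = 0.697, so c = a/β₁ = 82.62/0.697 = 118.54 mm.
From the linear strain diagram with ε_cu = 0.003: ε_t = 0.003 (d − c)/c = 0.003 × (860 − 118.54)/118.54 = 0.0188.
Since ε_t ≥ 0.005, the section is tension-controlled.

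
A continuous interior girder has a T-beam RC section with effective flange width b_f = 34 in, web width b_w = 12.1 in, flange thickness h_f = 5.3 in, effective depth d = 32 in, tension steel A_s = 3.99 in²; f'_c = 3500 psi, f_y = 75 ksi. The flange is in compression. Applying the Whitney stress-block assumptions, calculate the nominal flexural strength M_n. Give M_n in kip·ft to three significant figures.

M_n ≈ 761 kip·ft

Tension: T = A_s f_y = 3.99 × 75 = 299.25 kips.
Try a within the flange: a = T/(0.85 f'_c b_f) = 299.25/(0.85 × 3.5 × 34) = 2.958 in.
Since a = 2.958 ≤ h_f = 5.3 in, the stress block lies entirely in the flange; analyse as a rectangular beam of width b_f.
M_n = T(d − a/2) = 299.25 × (32 − 1.479) = 9133.4 kip·in.
M_n = 9133.4/12 = 761.12 kip·ft.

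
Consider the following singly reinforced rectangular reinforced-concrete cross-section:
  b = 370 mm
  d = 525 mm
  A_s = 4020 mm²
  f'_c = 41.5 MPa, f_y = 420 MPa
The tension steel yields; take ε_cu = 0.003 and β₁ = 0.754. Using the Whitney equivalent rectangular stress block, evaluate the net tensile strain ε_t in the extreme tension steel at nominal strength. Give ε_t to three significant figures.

ε_t ≈ 0.00618

a = A_s f_y/(0.85 f'_c b) = 129.36 mm.
β₁ = 0.754, so c = a/β₁ = 129.36/0.754 = 171.56 mm.
From the linear strain diagram with ε_cu = 0.003: ε_t = 0.003 (d − c)/c = 0.003 × (525 − 171.56)/171.56 = 0.00618.
Since ε_t ≥ 0.005, the section is tension-controlled.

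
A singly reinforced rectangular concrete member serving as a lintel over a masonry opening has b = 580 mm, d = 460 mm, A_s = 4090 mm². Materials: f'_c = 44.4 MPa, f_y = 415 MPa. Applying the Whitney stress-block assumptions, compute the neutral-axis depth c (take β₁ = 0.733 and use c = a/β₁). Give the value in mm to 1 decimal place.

T = A_s f_y = 4090 × 415 = 1697350 N = 1697.35 kN.
Setting C = 0.85 f'_c a b equal to T: a = 1697350/(0.85 × 44.4 × 580) = 77.543 mm.
With β₁ = 0.733, c = a/β₁ = 77.543/0.733 = 105.8 mm.

c ≈ 105.8 mm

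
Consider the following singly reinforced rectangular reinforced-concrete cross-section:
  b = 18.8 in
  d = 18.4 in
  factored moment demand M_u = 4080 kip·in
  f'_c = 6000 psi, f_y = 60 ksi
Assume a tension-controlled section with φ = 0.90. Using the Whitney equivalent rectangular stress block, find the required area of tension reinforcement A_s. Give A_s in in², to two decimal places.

M_n = M_u/φ = 4080/0.90 = 4533.33 kip·in.
From M_n = 0.85 f'_c a b (d − a/2):
a = d − √(d² − 2M_n/(0.85 f'_c b)) = 18.4 − √(18.4² − 2 × 4533.33/(0.85 × 6 × 18.8)) = 2.780 in.
A_s = 0.85 f'_c a b / f_y = 0.85 × 6 × 2.780 × 18.8 / 60 = 4.442 in².

A_s ≈ 4.44 in²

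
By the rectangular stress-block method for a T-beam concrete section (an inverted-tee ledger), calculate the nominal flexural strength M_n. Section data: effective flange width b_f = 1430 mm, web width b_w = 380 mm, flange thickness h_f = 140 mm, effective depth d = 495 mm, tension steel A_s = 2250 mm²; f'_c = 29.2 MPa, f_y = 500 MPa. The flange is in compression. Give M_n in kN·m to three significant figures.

Tension: T = A_s f_y = 2250 × 500 = 1125000 N.
Try a within the flange: a = T/(0.85 f'_c b_f) = 1125000/(0.85 × 29.2 × 1430) = 31.70 mm.
Since a = 31.70 ≤ h_f = 140 mm, the stress block lies entirely in the flange; analyse as a rectangular beam of width b_f.
M_n = T(d − a/2) = 1125000 × (495 − 15.85) = 539.04 × 10⁶ N·mm.
M_n = 539.04 kN·m.

M_n ≈ 539 kN·m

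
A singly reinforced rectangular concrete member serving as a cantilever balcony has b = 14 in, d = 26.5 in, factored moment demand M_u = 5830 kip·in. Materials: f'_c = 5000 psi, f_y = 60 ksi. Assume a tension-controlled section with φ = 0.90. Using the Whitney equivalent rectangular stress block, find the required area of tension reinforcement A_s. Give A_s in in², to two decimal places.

M_n = M_u/φ = 5830/0.90 = 6477.78 kip·in.
From M_n = 0.85 f'_c a b (d − a/2):
a = d − √(d² − 2M_n/(0.85 f'_c b)) = 26.5 − √(26.5² − 2 × 6477.78/(0.85 × 5 × 14)) = 4.488 in.
A_s = 0.85 f'_c a b / f_y = 0.85 × 5 × 4.488 × 14 / 60 = 4.451 in².

A_s ≈ 4.45 in²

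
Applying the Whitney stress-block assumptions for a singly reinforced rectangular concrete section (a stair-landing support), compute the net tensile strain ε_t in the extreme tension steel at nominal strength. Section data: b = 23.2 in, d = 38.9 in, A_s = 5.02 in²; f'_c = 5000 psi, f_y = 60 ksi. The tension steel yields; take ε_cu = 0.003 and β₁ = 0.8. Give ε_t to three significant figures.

a = A_s f_y/(0.85 f'_c b) = 3.055 in.
β₁ = 0.8, so c = a/β₁ = 3.055/0.8 = 3.819 in.
From the linear strain diagram with ε_cu = 0.003: ε_t = 0.003 (d − c)/c = 0.003 × (38.9 − 3.819)/3.819 = 0.0276.
Since ε_t ≥ 0.005, the section is tension-controlled.

ε_t ≈ 0.0276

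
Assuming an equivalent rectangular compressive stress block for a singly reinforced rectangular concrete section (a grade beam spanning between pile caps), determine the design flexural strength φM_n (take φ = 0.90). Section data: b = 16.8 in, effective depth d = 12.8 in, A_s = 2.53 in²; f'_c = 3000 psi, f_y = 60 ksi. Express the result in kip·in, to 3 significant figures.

φM_n ≈ 1510 kip·in

T = A_s f_y = 2.53 × 60 = 151.8 kips.
a = T/(0.85 f'_c b) = 151.8/(0.85 × 3 × 16.8) = 3.543 in.
M_n = T(d − a/2) = 151.8 × (12.8 − 1.7715) = 1674.1 kip·in.
φM_n = 0.90 × 1674.1 = 1506.7 kip·in.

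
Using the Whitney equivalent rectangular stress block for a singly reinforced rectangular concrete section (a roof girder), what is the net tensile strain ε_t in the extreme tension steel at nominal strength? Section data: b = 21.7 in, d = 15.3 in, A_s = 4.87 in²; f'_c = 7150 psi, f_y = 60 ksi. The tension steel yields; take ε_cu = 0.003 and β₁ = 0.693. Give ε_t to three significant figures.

ε_t ≈ 0.0114

a = A_s f_y/(0.85 f'_c b) = 2.216 in.
β₁ = 0.693, so c = a/β₁ = 2.216/0.693 = 3.198 in.
From the linear strain diagram with ε_cu = 0.003: ε_t = 0.003 (d − c)/c = 0.003 × (15.3 − 3.198)/3.198 = 0.0114.
Since ε_t ≥ 0.005, the section is tension-controlled.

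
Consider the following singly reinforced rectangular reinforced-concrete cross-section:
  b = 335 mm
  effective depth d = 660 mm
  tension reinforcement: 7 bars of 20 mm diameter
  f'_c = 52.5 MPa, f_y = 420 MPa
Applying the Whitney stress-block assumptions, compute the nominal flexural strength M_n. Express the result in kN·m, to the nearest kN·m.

A_s = 7 × 314 = 2198 mm².
T = A_s f_y = 2198 × 420 = 923160 N = 923.16 kN.
From C = T: a = T/(0.85 f'_c b) = 923160/(0.85 × 52.5 × 335) = 61.75 mm.
M_n = T(d − a/2) = 923.16 kN × (660 − 30.875) mm = 580.78 kN·m.

M_n ≈ 581 kN·m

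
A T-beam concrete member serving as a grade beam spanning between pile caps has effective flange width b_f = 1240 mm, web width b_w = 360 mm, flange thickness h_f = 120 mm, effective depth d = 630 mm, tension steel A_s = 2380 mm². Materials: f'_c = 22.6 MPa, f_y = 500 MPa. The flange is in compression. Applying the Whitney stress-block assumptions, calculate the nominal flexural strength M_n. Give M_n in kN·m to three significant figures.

M_n ≈ 720 kN·m

Tension: T = A_s f_y = 2380 × 500 = 1190000 N.
Try a within the flange: a = T/(0.85 f'_c b_f) = 1190000/(0.85 × 22.6 × 1240) = 49.96 mm.
Since a = 49.96 ≤ h_f = 120 mm, the stress block lies entirely in the flange; analyse as a rectangular beam of width b_f.
M_n = T(d − a/2) = 1190000 × (630 − 24.98) = 719.97 × 10⁶ N·mm.
M_n = 719.97 kN·m.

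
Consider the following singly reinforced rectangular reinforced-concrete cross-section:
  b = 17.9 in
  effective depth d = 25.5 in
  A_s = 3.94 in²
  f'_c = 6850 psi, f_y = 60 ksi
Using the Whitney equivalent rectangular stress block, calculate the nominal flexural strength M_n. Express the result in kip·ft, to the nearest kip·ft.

T = A_s f_y = 3.94 × 60 = 236.4 kips.
a = T/(0.85 f'_c b) = 236.4/(0.85 × 6.85 × 17.9) = 2.268 in.
M_n = T(d − a/2) = 236.4 × (25.5 − 1.134) = 5760.1 kip·in = 5760.1/12 = 480.01 kip·ft.

M_n ≈ 480 kip·ft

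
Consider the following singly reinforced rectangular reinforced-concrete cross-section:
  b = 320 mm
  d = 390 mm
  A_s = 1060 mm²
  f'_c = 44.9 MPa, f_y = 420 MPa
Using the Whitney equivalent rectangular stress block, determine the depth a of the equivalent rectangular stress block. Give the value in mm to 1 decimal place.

T = A_s f_y = 1060 × 420 = 445200 N = 445.2 kN.
Setting C = 0.85 f'_c a b equal to T: a = 445200/(0.85 × 44.9 × 320) = 36.5 mm.

a ≈ 36.5 mm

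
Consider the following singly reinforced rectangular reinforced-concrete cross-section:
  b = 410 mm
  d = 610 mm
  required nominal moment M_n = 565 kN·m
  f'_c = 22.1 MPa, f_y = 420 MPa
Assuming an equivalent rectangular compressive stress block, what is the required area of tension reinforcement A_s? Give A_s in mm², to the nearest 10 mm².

A_s ≈ 2480 mm²

With M_n = 0.85 f'_c a b (d − a/2), solve the quadratic for a:
a = d − √(d² − 2M_n/(0.85 f'_c b)) = 610 − √(610² − 2 × 565×10⁶/(0.85 × 22.1 × 410)) = 135.26 mm.
A_s = 0.85 f'_c a b / f_y = 0.85 × 22.1 × 135.26 × 410 / 420 = 2480.4 mm².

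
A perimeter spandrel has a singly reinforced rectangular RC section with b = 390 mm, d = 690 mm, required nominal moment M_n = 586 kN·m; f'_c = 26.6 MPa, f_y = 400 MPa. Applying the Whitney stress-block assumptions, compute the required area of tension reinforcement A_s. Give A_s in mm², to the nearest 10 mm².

A_s ≈ 2300 mm²

With M_n = 0.85 f'_c a b (d − a/2), solve the quadratic for a:
a = d − √(d² − 2M_n/(0.85 f'_c b)) = 690 − √(690² − 2 × 586×10⁶/(0.85 × 26.6 × 390)) = 104.18 mm.
A_s = 0.85 f'_c a b / f_y = 0.85 × 26.6 × 104.18 × 390 / 400 = 2296.6 mm².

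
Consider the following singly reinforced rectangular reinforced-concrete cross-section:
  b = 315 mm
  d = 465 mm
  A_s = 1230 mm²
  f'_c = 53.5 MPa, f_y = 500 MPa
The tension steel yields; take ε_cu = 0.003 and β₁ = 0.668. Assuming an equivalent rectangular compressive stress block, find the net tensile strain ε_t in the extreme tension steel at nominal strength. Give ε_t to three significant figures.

ε_t ≈ 0.0187

a = A_s f_y/(0.85 f'_c b) = 42.93 mm.
β₁ = 0.668, so c = a/β₁ = 42.93/0.668 = 64.27 mm.
From the linear strain diagram with ε_cu = 0.003: ε_t = 0.003 (d − c)/c = 0.003 × (465 − 64.27)/64.27 = 0.0187.
Since ε_t ≥ 0.005, the section is tension-controlled.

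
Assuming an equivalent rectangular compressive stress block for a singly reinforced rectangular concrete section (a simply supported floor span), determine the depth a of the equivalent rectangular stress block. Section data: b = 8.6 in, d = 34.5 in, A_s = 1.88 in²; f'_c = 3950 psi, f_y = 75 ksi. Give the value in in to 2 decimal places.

a ≈ 4.88 in

T = A_s f_y = 1.88 × 75 = 141 kips.
a = T/(0.85 f'_c b) = 141/(0.85 × 3.95 × 8.6) = 4.88 in.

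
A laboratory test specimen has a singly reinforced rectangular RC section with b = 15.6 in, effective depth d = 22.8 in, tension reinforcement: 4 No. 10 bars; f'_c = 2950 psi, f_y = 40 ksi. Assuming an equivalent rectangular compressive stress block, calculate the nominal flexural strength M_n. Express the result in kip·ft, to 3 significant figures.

M_n ≈ 342 kip·ft

A_s = 4 × 1.27 = 5.08 in².
T = A_s f_y = 5.08 × 40 = 203.2 kips.
a = T/(0.85 f'_c b) = 203.2/(0.85 × 2.95 × 15.6) = 5.195 in.
M_n = T(d − a/2) = 203.2 × (22.8 − 2.5975) = 4105.1 kip·in = 4105.1/12 = 342.09 kip·ft.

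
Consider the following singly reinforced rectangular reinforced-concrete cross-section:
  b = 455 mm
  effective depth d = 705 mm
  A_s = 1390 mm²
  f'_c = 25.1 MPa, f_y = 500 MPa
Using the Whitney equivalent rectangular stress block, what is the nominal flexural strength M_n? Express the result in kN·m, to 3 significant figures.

M_n ≈ 465 kN·m

T = A_s f_y = 1390 × 500 = 695000 N = 695 kN.
From C = T: a = T/(0.85 f'_c b) = 695000/(0.85 × 25.1 × 455) = 71.59 mm.
M_n = T(d − a/2) = 695 kN × (705 − 35.795) mm = 465.10 kN·m.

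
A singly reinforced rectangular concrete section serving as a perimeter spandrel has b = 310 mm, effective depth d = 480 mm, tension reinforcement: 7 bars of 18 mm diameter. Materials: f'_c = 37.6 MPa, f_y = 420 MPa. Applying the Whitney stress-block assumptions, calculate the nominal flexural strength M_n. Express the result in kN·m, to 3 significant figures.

M_n ≈ 330 kN·m

A_s = 7 × 254 = 1778 mm².
T = A_s f_y = 1778 × 420 = 746760 N = 746.76 kN.
From C = T: a = T/(0.85 f'_c b) = 746760/(0.85 × 37.6 × 310) = 75.37 mm.
M_n = T(d − a/2) = 746.76 kN × (480 − 37.685) mm = 330.30 kN·m.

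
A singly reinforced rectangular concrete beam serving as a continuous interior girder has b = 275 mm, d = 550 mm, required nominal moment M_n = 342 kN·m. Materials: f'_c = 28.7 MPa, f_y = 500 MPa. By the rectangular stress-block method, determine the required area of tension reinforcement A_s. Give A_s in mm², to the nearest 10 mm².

With M_n = 0.85 f'_c a b (d − a/2), solve the quadratic for a:
a = d − √(d² − 2M_n/(0.85 f'_c b)) = 550 − √(550² − 2 × 342×10⁶/(0.85 × 28.7 × 275)) = 102.18 mm.
A_s = 0.85 f'_c a b / f_y = 0.85 × 28.7 × 102.18 × 275 / 500 = 1371.0 mm².

A_s ≈ 1370 mm²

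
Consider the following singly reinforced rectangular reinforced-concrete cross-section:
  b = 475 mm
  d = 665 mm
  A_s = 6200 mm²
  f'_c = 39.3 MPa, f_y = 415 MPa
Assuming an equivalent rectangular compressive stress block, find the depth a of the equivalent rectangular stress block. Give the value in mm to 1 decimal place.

a ≈ 162.2 mm

T = A_s f_y = 6200 × 415 = 2573000 N = 2573 kN.
Setting C = 0.85 f'_c a b equal to T: a = 2573000/(0.85 × 39.3 × 475) = 162.2 mm.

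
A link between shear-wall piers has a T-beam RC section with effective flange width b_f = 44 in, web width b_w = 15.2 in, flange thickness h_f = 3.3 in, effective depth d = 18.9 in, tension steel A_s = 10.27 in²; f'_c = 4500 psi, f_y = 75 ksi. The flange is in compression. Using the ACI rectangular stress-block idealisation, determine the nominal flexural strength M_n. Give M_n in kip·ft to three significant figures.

M_n ≈ 1040 kip·ft

Tension: T = A_s f_y = 10.27 × 75 = 770.25 kips.
Try a within the flange: a = T/(0.85 f'_c b_f) = 770.25/(0.85 × 4.5 × 44) = 4.577 in.
a = 4.577 > h_f = 3.3 in: the block extends into the web. Split into flange-overhang and web parts.
C_f = 0.85 f'_c (b_f − b_w) h_f = 0.85 × 4.5 × (44 − 15.2) × 3.3 = 363.5 kips.
Remaining web compression depth: a_w = (T − C_f)/(0.85 f'_c b_w) = (770.25 − 363.5)/(0.85 × 4.5 × 15.2) = 6.996 in.
M_n = C_f(d − h_f/2) + (T − C_f)(d − a_w/2) = 363.5 × (18.9 − 1.65) + 406.75 × (18.9 − 3.498) = 6270.4 + 6264.8 = 12535.2 kip·in.
M_n = 12535.2/12 = 1044.60 kip·ft.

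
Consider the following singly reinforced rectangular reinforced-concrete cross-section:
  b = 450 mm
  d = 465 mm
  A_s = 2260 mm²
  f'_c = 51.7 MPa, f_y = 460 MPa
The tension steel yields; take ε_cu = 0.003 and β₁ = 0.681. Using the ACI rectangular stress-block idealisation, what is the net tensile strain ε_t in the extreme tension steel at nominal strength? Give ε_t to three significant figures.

ε_t ≈ 0.0151

a = A_s f_y/(0.85 f'_c b) = 52.57 mm.
β₁ = 0.681, so c = a/β₁ = 52.57/0.681 = 77.20 mm.
From the linear strain diagram with ε_cu = 0.003: ε_t = 0.003 (d − c)/c = 0.003 × (465 − 77.20)/77.20 = 0.0151.
Since ε_t ≥ 0.005, the section is tension-controlled.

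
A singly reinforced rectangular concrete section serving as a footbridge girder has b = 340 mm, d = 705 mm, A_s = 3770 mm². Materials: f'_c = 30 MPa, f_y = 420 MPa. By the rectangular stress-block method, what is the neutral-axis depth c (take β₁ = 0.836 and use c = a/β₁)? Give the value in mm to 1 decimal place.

c ≈ 218.5 mm

T = A_s f_y = 3770 × 420 = 1583400 N = 1583.4 kN.
Setting C = 0.85 f'_c a b equal to T: a = 1583400/(0.85 × 30 × 340) = 182.630 mm.
With β₁ = 0.836, c = a/β₁ = 182.630/0.836 = 218.5 mm.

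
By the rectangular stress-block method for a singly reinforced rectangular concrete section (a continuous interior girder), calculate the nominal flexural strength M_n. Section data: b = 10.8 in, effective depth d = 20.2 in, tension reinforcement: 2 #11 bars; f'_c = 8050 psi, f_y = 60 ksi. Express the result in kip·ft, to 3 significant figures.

M_n ≈ 295 kip·ft

A_s = 2 × 1.56 = 3.12 in².
T = A_s f_y = 3.12 × 60 = 187.2 kips.
a = T/(0.85 f'_c b) = 187.2/(0.85 × 8.05 × 10.8) = 2.533 in.
M_n = T(d − a/2) = 187.2 × (20.2 − 1.2665) = 3544.4 kip·in = 3544.4/12 = 295.37 kip·ft.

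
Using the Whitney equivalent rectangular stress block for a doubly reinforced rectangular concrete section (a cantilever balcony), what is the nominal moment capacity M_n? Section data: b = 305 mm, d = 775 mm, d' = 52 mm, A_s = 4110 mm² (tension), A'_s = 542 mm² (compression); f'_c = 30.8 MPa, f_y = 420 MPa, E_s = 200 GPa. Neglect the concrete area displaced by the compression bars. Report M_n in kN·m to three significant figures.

M_n ≈ 1190 kN·m

Assume both tension and compression steel yield.
Net tension couple steel: A_s − A'_s = 3568 mm².
a = (A_s − A'_s) f_y / (0.85 f'_c b) = 1498560/(0.85 × 30.8 × 305) = 187.67 mm.
c = a/β₁ = 187.67/0.83 = 226.11 mm; ε'_s = 0.003(c − d')/c = 0.0023 ≥ f_y/E_s = 0.0021, so compression steel does yield.
M_n = (A_s − A'_s) f_y (d − a/2) + A'_s f_y (d − d') = [1498560 × (775 − 93.835) + 227640 × (775 − 52)] × 10⁻⁶ = 1020.77 + 164.58 = 1185.35 kN·m.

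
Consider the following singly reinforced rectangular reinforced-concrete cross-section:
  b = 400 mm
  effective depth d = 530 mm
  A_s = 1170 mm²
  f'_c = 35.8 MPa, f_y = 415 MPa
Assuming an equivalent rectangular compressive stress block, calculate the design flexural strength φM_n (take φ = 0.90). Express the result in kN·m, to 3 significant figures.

φM_n ≈ 223 kN·m

T = A_s f_y = 1170 × 415 = 485550 N = 485.55 kN.
From C = T: a = T/(0.85 f'_c b) = 485550/(0.85 × 35.8 × 400) = 39.89 mm.
M_n = T(d − a/2) = 485.55 kN × (530 − 19.945) mm = 247.66 kN·m.
φM_n = 0.90 × 247.66 = 222.89 kN·m.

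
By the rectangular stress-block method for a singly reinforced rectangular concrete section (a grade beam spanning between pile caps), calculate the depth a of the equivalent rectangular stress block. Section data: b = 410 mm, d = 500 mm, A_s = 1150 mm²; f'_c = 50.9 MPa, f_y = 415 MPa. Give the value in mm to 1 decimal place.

T = A_s f_y = 1150 × 415 = 477250 N = 477.25 kN.
Setting C = 0.85 f'_c a b equal to T: a = 477250/(0.85 × 50.9 × 410) = 26.9 mm.

a ≈ 26.9 mm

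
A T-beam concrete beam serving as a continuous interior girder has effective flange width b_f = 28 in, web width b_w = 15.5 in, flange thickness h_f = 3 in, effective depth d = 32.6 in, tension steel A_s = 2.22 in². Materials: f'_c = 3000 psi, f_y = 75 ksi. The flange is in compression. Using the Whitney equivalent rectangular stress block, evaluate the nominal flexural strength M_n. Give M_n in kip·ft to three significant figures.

Tension: T = A_s f_y = 2.22 × 75 = 166.5 kips.
Try a within the flange: a = T/(0.85 f'_c b_f) = 166.5/(0.85 × 3 × 28) = 2.332 in.
Since a = 2.332 ≤ h_f = 3 in, the stress block lies entirely in the flange; analyse as a rectangular beam of width b_f.
M_n = T(d − a/2) = 166.5 × (32.6 − 1.166) = 5233.8 kip·in.
M_n = 5233.8/12 = 436.15 kip·ft.

M_n ≈ 436 kip·ft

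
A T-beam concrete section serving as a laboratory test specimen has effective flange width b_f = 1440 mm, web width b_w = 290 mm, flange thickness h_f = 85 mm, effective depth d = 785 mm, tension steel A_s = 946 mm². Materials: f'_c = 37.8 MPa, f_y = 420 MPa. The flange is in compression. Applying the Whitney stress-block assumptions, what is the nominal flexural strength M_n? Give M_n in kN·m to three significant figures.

Tension: T = A_s f_y = 946 × 420 = 397320 N.
Try a within the flange: a = T/(0.85 f'_c b_f) = 397320/(0.85 × 37.8 × 1440) = 8.59 mm.
Since a = 8.59 ≤ h_f = 85 mm, the stress block lies entirely in the flange; analyse as a rectangular beam of width b_f.
M_n = T(d − a/2) = 397320 × (785 − 4.295) = 310.19 × 10⁶ N·mm.
M_n = 310.19 kN·m.

M_n ≈ 310 kN·m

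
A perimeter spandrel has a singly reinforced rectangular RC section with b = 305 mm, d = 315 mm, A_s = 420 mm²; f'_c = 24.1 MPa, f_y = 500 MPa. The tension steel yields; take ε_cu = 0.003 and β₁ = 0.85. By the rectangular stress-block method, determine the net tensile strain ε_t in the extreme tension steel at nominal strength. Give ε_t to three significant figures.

ε_t ≈ 0.0209

a = A_s f_y/(0.85 f'_c b) = 33.61 mm.
β₁ = 0.85, so c = a/β₁ = 33.61/0.85 = 39.54 mm.
From the linear strain diagram with ε_cu = 0.003: ε_t = 0.003 (d − c)/c = 0.003 × (315 − 39.54)/39.54 = 0.0209.
Since ε_t ≥ 0.005, the section is tension-controlled.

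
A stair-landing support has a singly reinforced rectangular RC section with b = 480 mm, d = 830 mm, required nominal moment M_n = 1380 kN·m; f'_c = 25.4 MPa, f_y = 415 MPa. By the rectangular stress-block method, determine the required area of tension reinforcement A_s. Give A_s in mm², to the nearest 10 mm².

A_s ≈ 4490 mm²

With M_n = 0.85 f'_c a b (d − a/2), solve the quadratic for a:
a = d − √(d² − 2M_n/(0.85 f'_c b)) = 830 − √(830² − 2 × 1380×10⁶/(0.85 × 25.4 × 480)) = 179.94 mm.
A_s = 0.85 f'_c a b / f_y = 0.85 × 25.4 × 179.94 × 480 / 415 = 4493.4 mm².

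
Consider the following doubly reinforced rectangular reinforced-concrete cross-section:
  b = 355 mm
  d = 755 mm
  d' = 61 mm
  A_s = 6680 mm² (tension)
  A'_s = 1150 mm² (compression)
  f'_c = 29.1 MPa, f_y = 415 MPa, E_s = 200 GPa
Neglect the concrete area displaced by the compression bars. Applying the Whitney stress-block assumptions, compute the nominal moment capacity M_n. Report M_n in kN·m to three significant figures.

M_n ≈ 1760 kN·m

Assume both tension and compression steel yield.
Net tension couple steel: A_s − A'_s = 5530 mm².
a = (A_s − A'_s) f_y / (0.85 f'_c b) = 2294950/(0.85 × 29.1 × 355) = 261.36 mm.
c = a/β₁ = 261.36/0.842 = 310.40 mm; ε'_s = 0.003(c − d')/c = 0.0024 ≥ f_y/E_s = 0.0021, so compression steel does yield.
M_n = (A_s − A'_s) f_y (d − a/2) + A'_s f_y (d − d') = [2294950 × (755 − 130.68) + 477250 × (755 − 61)] × 10⁻⁶ = 1432.78 + 331.21 = 1763.99 kN·m.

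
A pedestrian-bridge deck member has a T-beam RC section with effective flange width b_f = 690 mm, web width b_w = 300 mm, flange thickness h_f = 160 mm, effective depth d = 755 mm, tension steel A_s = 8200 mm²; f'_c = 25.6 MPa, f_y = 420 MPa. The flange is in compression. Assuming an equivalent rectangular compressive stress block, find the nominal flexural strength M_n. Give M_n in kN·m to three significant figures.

M_n ≈ 2160 kN·m

Tension: T = A_s f_y = 8200 × 420 = 3444000 N.
Try a within the flange: a = T/(0.85 f'_c b_f) = 3444000/(0.85 × 25.6 × 690) = 229.38 mm.
a = 229.38 > h_f = 160 mm: the block extends into the web. Split into flange-overhang and web parts.
C_f = 0.85 f'_c (b_f − b_w) h_f = 0.85 × 25.6 × (690 − 300) × 160 = 1357824 N.
Remaining web compression depth: a_w = (T − C_f)/(0.85 f'_c b_w) = (3444000 − 1357824)/(0.85 × 25.6 × 300) = 319.57 mm.
M_n = C_f(d − h_f/2) + (T − C_f)(d − a_w/2) = 1357824 × (755 − 80) + 2086176 × (755 − 159.785) = 916.53 + 1241.72 = 2158.25 × 10⁶ N·mm.
M_n = 2158.25 kN·m.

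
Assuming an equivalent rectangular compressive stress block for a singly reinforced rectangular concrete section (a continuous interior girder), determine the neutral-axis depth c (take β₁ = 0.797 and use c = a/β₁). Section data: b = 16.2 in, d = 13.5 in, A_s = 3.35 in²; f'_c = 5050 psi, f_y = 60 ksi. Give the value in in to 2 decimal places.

c ≈ 3.63 in

T = A_s f_y = 3.35 × 60 = 201 kips.
a = T/(0.85 f'_c b) = 201/(0.85 × 5.05 × 16.2) = 2.8905 in.
With β₁ = 0.797, c = a/β₁ = 2.8905/0.797 = 3.63 in.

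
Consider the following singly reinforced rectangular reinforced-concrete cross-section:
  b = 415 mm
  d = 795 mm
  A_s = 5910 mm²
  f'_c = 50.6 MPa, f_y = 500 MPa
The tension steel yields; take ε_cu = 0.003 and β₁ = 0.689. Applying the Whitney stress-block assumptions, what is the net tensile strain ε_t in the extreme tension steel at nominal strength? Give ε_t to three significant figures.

ε_t ≈ 0.00693

a = A_s f_y/(0.85 f'_c b) = 165.55 mm.
β₁ = 0.689, so c = a/β₁ = 165.55/0.689 = 240.28 mm.
From the linear strain diagram with ε_cu = 0.003: ε_t = 0.003 (d − c)/c = 0.003 × (795 − 240.28)/240.28 = 0.00693.
Since ε_t ≥ 0.005, the section is tension-controlled.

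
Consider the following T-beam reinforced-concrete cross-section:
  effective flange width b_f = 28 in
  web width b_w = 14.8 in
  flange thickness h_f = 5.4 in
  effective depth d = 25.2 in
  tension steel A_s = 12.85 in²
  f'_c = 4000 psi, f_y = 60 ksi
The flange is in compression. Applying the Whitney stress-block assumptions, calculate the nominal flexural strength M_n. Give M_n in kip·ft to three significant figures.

M_n ≈ 1330 kip·ft

Tension: T = A_s f_y = 12.85 × 60 = 771 kips.
Try a within the flange: a = T/(0.85 f'_c b_f) = 771/(0.85 × 4 × 28) = 8.099 in.
a = 8.099 > h_f = 5.4 in: the block extends into the web. Split into flange-overhang and web parts.
C_f = 0.85 f'_c (b_f − b_w) h_f = 0.85 × 4 × (28 − 14.8) × 5.4 = 242.4 kips.
Remaining web compression depth: a_w = (T − C_f)/(0.85 f'_c b_w) = (771 − 242.4)/(0.85 × 4 × 14.8) = 10.505 in.
M_n = C_f(d − h_f/2) + (T − C_f)(d − a_w/2) = 242.4 × (25.2 − 2.7) + 528.6 × (25.2 − 5.2525) = 5454.0 + 10544.2 = 15998.2 kip·in.
M_n = 15998.2/12 = 1333.18 kip·ft.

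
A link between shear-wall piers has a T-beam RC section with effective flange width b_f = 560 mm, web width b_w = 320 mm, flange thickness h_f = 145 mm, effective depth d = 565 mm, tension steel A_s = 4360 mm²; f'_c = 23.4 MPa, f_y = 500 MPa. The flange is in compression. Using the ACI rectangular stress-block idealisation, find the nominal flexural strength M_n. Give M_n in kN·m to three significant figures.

M_n ≈ 1010 kN·m

Tension: T = A_s f_y = 4360 × 500 = 2180000 N.
Try a within the flange: a = T/(0.85 f'_c b_f) = 2180000/(0.85 × 23.4 × 560) = 195.72 mm.
a = 195.72 > h_f = 145 mm: the block extends into the web. Split into flange-overhang and web parts.
C_f = 0.85 f'_c (b_f − b_w) h_f = 0.85 × 23.4 × (560 − 320) × 145 = 692172 N.
Remaining web compression depth: a_w = (T − C_f)/(0.85 f'_c b_w) = (2180000 − 692172)/(0.85 × 23.4 × 320) = 233.76 mm.
M_n = C_f(d − h_f/2) + (T − C_f)(d − a_w/2) = 692172 × (565 − 72.5) + 1487828 × (565 − 116.88) = 340.89 + 666.73 = 1007.62 × 10⁶ N·mm.
M_n = 1007.62 kN·m.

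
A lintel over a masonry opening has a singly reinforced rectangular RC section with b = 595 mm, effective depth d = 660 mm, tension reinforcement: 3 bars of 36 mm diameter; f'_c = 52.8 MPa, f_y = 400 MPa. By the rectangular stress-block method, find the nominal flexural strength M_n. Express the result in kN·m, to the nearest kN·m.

M_n ≈ 778 kN·m

A_s = 3 × 1018 = 3054 mm².
T = A_s f_y = 3054 × 400 = 1221600 N = 1221.6 kN.
From C = T: a = T/(0.85 f'_c b) = 1221600/(0.85 × 52.8 × 595) = 45.75 mm.
M_n = T(d − a/2) = 1221.6 kN × (660 − 22.875) mm = 778.31 kN·m.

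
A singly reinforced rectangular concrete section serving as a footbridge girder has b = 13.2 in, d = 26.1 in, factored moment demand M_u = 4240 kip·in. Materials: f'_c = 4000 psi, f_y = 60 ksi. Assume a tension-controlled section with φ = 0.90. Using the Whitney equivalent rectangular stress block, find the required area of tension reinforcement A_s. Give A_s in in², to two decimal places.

M_n = M_u/φ = 4240/0.90 = 4711.11 kip·in.
From M_n = 0.85 f'_c a b (d − a/2):
a = d − √(d² − 2M_n/(0.85 f'_c b)) = 26.1 − √(26.1² − 2 × 4711.11/(0.85 × 4 × 13.2)) = 4.391 in.
A_s = 0.85 f'_c a b / f_y = 0.85 × 4 × 4.391 × 13.2 / 60 = 3.284 in².

A_s ≈ 3.28 in²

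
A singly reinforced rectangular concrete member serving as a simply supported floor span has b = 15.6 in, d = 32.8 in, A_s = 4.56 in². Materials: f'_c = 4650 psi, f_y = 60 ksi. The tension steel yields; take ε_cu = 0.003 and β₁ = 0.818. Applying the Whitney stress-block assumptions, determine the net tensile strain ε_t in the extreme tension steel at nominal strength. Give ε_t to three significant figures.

ε_t ≈ 0.0151

a = A_s f_y/(0.85 f'_c b) = 4.437 in.
β₁ = 0.818, so c = a/β₁ = 4.437/0.818 = 5.424 in.
From the linear strain diagram with ε_cu = 0.003: ε_t = 0.003 (d − c)/c = 0.003 × (32.8 − 5.424)/5.424 = 0.0151.
Since ε_t ≥ 0.005, the section is tension-controlled.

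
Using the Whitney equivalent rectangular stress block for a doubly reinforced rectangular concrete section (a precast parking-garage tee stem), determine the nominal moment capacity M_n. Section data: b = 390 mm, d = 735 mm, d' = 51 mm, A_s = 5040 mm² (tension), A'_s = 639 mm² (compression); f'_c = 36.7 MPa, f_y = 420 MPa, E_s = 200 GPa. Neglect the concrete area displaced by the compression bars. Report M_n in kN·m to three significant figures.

M_n ≈ 1400 kN·m

Assume both tension and compression steel yield.
Net tension couple steel: A_s − A'_s = 4401 mm².
a = (A_s − A'_s) f_y / (0.85 f'_c b) = 1848420/(0.85 × 36.7 × 390) = 151.93 mm.
c = a/β₁ = 151.93/0.788 = 192.80 mm; ε'_s = 0.003(c − d')/c = 0.0022 ≥ f_y/E_s = 0.0021, so compression steel does yield.
M_n = (A_s − A'_s) f_y (d − a/2) + A'_s f_y (d − d') = [1848420 × (735 − 75.965) + 268380 × (735 − 51)] × 10⁻⁶ = 1218.17 + 183.57 = 1401.74 kN·m.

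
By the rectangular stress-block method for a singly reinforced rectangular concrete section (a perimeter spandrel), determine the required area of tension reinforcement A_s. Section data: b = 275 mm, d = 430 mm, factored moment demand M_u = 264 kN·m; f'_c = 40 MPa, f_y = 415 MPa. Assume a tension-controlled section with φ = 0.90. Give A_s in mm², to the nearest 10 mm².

A_s ≈ 1810 mm²

M_n = M_u/φ = 264/0.90 = 293.333 kN·m.
With M_n = 0.85 f'_c a b (d − a/2), solve the quadratic for a:
a = d − √(d² − 2M_n/(0.85 f'_c b)) = 430 − √(430² − 2 × 293.333×10⁶/(0.85 × 40 × 275)) = 80.49 mm.
A_s = 0.85 f'_c a b / f_y = 0.85 × 40 × 80.49 × 275 / 415 = 1813.4 mm².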